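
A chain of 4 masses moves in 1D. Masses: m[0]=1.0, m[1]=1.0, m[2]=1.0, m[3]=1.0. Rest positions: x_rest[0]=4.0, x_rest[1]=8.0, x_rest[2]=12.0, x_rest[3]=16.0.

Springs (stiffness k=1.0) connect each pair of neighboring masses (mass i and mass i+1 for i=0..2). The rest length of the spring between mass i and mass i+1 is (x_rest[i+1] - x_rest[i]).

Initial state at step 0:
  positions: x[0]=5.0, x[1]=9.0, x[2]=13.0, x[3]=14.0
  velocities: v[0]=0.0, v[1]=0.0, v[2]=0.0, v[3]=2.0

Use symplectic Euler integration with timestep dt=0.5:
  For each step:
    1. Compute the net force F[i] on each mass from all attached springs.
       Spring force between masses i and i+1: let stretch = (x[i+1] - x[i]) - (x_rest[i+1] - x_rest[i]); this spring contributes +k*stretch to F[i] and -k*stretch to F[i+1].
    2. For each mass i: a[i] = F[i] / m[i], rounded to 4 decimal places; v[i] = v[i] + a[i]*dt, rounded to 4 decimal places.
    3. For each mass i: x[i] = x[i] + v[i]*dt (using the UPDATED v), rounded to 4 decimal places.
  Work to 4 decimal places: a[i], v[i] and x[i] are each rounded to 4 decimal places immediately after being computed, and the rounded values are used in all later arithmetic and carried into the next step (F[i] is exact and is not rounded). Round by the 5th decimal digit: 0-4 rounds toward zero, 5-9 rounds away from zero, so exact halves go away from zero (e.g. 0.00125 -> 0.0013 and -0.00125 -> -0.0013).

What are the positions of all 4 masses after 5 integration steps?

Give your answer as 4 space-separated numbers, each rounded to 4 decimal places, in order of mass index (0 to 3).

Answer: 4.3457 7.8730 14.3927 19.3888

Derivation:
Step 0: x=[5.0000 9.0000 13.0000 14.0000] v=[0.0000 0.0000 0.0000 2.0000]
Step 1: x=[5.0000 9.0000 12.2500 15.7500] v=[0.0000 0.0000 -1.5000 3.5000]
Step 2: x=[5.0000 8.8125 11.5625 17.6250] v=[0.0000 -0.3750 -1.3750 3.7500]
Step 3: x=[4.9531 8.3594 11.7032 18.9844] v=[-0.0938 -0.9063 0.2813 2.7188]
Step 4: x=[4.7578 7.8906 12.8282 19.5235] v=[-0.3907 -0.9376 2.2500 1.0782]
Step 5: x=[4.3457 7.8730 14.3927 19.3888] v=[-0.8243 -0.0352 3.1289 -0.2695]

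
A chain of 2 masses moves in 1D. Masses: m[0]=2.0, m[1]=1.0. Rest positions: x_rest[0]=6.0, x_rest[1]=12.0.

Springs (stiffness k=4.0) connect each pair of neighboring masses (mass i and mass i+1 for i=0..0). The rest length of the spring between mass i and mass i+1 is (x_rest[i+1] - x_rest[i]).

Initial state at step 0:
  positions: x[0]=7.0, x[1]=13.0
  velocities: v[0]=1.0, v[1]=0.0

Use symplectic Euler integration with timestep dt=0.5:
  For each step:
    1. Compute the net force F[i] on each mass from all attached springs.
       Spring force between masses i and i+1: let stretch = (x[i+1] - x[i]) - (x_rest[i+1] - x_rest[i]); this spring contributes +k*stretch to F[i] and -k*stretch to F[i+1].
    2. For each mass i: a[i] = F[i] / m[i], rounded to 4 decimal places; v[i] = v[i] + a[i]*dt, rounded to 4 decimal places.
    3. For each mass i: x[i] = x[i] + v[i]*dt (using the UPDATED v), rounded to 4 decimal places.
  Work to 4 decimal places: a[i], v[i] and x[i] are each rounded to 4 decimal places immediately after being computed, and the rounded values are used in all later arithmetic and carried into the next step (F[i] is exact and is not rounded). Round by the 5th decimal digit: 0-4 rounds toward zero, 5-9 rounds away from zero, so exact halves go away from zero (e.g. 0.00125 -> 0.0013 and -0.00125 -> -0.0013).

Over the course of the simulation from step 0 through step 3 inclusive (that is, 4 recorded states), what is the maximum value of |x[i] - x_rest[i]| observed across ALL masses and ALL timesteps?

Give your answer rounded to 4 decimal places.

Step 0: x=[7.0000 13.0000] v=[1.0000 0.0000]
Step 1: x=[7.5000 13.0000] v=[1.0000 0.0000]
Step 2: x=[7.7500 13.5000] v=[0.5000 1.0000]
Step 3: x=[7.8750 14.2500] v=[0.2500 1.5000]
Max displacement = 2.2500

Answer: 2.2500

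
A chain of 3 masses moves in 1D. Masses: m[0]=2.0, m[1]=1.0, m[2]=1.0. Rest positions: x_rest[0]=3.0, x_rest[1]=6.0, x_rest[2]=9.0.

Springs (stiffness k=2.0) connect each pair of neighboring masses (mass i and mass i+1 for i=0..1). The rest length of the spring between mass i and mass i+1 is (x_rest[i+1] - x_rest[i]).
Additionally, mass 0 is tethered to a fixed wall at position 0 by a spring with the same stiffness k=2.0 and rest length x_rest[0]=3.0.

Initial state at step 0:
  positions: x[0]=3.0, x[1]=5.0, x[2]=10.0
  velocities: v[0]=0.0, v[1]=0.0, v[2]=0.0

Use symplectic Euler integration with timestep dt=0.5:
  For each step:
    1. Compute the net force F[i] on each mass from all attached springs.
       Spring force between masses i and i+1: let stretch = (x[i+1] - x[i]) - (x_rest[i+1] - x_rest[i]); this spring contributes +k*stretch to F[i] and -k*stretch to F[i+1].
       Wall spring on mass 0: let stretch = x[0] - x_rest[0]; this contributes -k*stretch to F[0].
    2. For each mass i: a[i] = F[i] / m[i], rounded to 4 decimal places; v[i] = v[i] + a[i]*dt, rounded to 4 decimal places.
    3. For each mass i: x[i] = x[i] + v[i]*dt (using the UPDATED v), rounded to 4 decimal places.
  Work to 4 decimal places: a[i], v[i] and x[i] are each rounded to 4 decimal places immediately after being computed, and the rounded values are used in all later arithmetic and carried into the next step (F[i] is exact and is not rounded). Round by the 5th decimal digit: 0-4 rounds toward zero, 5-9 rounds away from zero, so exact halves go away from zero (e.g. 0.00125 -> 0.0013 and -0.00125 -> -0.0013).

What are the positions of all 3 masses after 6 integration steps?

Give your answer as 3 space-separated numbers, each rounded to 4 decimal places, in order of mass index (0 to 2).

Answer: 2.8437 6.5098 8.6720

Derivation:
Step 0: x=[3.0000 5.0000 10.0000] v=[0.0000 0.0000 0.0000]
Step 1: x=[2.7500 6.5000 9.0000] v=[-0.5000 3.0000 -2.0000]
Step 2: x=[2.7500 7.3750 8.2500] v=[0.0000 1.7500 -1.5000]
Step 3: x=[3.2188 6.3750 8.5625] v=[0.9375 -2.0000 0.6250]
Step 4: x=[3.6719 4.8907 9.2813] v=[0.9062 -2.9687 1.4375]
Step 5: x=[3.5117 4.9923 9.3048] v=[-0.3204 0.2031 0.0469]
Step 6: x=[2.8437 6.5098 8.6720] v=[-1.3360 3.0350 -1.2656]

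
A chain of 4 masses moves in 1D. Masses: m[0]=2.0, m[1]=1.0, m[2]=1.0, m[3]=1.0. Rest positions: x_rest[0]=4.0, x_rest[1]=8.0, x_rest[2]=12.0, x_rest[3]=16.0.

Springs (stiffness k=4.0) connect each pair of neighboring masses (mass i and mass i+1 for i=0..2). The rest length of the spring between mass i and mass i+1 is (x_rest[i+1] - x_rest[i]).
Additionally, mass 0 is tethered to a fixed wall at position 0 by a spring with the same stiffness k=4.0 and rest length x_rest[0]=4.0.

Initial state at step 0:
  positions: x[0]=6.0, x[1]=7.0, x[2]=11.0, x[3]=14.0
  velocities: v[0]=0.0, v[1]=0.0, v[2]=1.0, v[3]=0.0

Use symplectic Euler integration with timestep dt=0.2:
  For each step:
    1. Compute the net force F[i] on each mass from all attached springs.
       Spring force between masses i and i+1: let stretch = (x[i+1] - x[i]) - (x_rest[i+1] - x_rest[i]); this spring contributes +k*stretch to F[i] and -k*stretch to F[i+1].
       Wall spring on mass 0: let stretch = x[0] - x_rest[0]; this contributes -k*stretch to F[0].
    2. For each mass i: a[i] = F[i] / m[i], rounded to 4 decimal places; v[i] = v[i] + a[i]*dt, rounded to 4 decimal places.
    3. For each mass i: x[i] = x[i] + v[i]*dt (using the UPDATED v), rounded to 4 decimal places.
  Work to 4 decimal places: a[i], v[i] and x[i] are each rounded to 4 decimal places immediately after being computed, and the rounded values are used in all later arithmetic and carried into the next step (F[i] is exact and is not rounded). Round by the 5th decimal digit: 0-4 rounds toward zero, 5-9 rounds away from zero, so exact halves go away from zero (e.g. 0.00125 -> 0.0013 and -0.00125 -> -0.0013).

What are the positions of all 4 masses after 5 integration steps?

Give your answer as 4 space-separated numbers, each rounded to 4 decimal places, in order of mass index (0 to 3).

Answer: 2.7491 8.8101 11.9945 15.7245

Derivation:
Step 0: x=[6.0000 7.0000 11.0000 14.0000] v=[0.0000 0.0000 1.0000 0.0000]
Step 1: x=[5.6000 7.4800 11.0400 14.1600] v=[-2.0000 2.4000 0.2000 0.8000]
Step 2: x=[4.9024 8.2288 11.0096 14.4608] v=[-3.4880 3.7440 -0.1520 1.5040]
Step 3: x=[4.0787 8.8903 11.0865 14.8494] v=[-4.1184 3.3075 0.3843 1.9430]
Step 4: x=[3.3137 9.1333 11.4140 15.2759] v=[-3.8252 1.2152 1.6377 2.1327]
Step 5: x=[2.7491 8.8101 11.9945 15.7245] v=[-2.8228 -1.6159 2.9027 2.2432]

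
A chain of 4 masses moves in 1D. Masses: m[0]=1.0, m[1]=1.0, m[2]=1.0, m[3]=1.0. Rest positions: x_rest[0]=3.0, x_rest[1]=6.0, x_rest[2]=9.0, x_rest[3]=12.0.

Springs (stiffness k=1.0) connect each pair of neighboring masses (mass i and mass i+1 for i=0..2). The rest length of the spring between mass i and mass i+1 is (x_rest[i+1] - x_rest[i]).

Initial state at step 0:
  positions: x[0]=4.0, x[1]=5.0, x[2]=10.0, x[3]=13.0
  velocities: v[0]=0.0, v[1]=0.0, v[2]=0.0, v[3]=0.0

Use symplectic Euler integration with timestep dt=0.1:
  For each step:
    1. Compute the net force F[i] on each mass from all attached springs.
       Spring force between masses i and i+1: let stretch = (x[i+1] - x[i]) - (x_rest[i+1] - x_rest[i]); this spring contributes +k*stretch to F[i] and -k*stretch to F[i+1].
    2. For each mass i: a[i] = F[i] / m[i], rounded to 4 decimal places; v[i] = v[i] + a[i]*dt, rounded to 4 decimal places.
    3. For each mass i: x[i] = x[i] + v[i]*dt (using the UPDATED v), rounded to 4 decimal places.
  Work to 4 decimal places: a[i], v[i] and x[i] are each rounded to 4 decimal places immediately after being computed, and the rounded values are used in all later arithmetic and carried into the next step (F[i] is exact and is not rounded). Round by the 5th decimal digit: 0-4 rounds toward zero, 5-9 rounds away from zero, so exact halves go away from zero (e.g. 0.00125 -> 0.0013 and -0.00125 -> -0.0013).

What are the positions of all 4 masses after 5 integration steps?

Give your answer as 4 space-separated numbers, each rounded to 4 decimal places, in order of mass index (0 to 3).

Step 0: x=[4.0000 5.0000 10.0000 13.0000] v=[0.0000 0.0000 0.0000 0.0000]
Step 1: x=[3.9800 5.0400 9.9800 13.0000] v=[-0.2000 0.4000 -0.2000 0.0000]
Step 2: x=[3.9406 5.1188 9.9408 12.9998] v=[-0.3940 0.7880 -0.3920 -0.0020]
Step 3: x=[3.8830 5.2340 9.8840 12.9990] v=[-0.5762 1.1524 -0.5683 -0.0079]
Step 4: x=[3.8089 5.3822 9.8118 12.9971] v=[-0.7411 1.4823 -0.7218 -0.0194]
Step 5: x=[3.7205 5.5590 9.7272 12.9933] v=[-0.8838 1.7679 -0.8462 -0.0379]

Answer: 3.7205 5.5590 9.7272 12.9933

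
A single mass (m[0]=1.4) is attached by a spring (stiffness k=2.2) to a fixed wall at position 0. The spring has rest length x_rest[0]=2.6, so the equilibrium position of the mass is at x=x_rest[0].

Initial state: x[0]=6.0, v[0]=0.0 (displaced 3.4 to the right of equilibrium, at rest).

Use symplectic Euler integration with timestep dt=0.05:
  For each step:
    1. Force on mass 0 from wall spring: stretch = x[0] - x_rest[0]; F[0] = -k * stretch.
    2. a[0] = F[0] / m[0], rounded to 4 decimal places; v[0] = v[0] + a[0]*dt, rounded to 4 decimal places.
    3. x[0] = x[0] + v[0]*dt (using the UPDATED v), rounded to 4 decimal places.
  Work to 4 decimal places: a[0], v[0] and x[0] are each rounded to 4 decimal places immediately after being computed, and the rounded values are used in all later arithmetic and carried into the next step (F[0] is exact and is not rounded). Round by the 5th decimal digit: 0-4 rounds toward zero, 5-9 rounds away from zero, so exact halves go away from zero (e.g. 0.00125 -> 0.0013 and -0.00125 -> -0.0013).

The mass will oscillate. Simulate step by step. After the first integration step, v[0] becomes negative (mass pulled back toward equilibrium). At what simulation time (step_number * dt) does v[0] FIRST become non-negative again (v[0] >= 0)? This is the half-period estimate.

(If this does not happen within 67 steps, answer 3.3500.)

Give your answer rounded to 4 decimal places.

Answer: 2.5500

Derivation:
Step 0: x=[6.0000] v=[0.0000]
Step 1: x=[5.9866] v=[-0.2671]
Step 2: x=[5.9599] v=[-0.5332]
Step 3: x=[5.9200] v=[-0.7972]
Step 4: x=[5.8671] v=[-1.0581]
Step 5: x=[5.8014] v=[-1.3148]
Step 6: x=[5.7231] v=[-1.5663]
Step 7: x=[5.6325] v=[-1.8117]
Step 8: x=[5.5300] v=[-2.0500]
Step 9: x=[5.4160] v=[-2.2802]
Step 10: x=[5.2909] v=[-2.5015]
Step 11: x=[5.1553] v=[-2.7129]
Step 12: x=[5.0096] v=[-2.9137]
Step 13: x=[4.8545] v=[-3.1030]
Step 14: x=[4.6905] v=[-3.2801]
Step 15: x=[4.5183] v=[-3.4444]
Step 16: x=[4.3385] v=[-3.5951]
Step 17: x=[4.1519] v=[-3.7317]
Step 18: x=[3.9592] v=[-3.8536]
Step 19: x=[3.7612] v=[-3.9604]
Step 20: x=[3.5586] v=[-4.0516]
Step 21: x=[3.3523] v=[-4.1269]
Step 22: x=[3.1430] v=[-4.1860]
Step 23: x=[2.9316] v=[-4.2287]
Step 24: x=[2.7189] v=[-4.2548]
Step 25: x=[2.5057] v=[-4.2641]
Step 26: x=[2.2929] v=[-4.2567]
Step 27: x=[2.0813] v=[-4.2326]
Step 28: x=[1.8717] v=[-4.1918]
Step 29: x=[1.6650] v=[-4.1346]
Step 30: x=[1.4619] v=[-4.0611]
Step 31: x=[1.2633] v=[-3.9717]
Step 32: x=[1.0700] v=[-3.8667]
Step 33: x=[0.8827] v=[-3.7465]
Step 34: x=[0.7021] v=[-3.6116]
Step 35: x=[0.5290] v=[-3.4625]
Step 36: x=[0.3640] v=[-3.2998]
Step 37: x=[0.2078] v=[-3.1241]
Step 38: x=[0.0610] v=[-2.9361]
Step 39: x=[-0.0758] v=[-2.7366]
Step 40: x=[-0.2021] v=[-2.5264]
Step 41: x=[-0.3174] v=[-2.3062]
Step 42: x=[-0.4213] v=[-2.0770]
Step 43: x=[-0.5133] v=[-1.8396]
Step 44: x=[-0.5931] v=[-1.5950]
Step 45: x=[-0.6603] v=[-1.3441]
Step 46: x=[-0.7147] v=[-1.0879]
Step 47: x=[-0.7561] v=[-0.8275]
Step 48: x=[-0.7843] v=[-0.5638]
Step 49: x=[-0.7992] v=[-0.2979]
Step 50: x=[-0.8007] v=[-0.0308]
Step 51: x=[-0.7889] v=[0.2364]
First v>=0 after going negative at step 51, time=2.5500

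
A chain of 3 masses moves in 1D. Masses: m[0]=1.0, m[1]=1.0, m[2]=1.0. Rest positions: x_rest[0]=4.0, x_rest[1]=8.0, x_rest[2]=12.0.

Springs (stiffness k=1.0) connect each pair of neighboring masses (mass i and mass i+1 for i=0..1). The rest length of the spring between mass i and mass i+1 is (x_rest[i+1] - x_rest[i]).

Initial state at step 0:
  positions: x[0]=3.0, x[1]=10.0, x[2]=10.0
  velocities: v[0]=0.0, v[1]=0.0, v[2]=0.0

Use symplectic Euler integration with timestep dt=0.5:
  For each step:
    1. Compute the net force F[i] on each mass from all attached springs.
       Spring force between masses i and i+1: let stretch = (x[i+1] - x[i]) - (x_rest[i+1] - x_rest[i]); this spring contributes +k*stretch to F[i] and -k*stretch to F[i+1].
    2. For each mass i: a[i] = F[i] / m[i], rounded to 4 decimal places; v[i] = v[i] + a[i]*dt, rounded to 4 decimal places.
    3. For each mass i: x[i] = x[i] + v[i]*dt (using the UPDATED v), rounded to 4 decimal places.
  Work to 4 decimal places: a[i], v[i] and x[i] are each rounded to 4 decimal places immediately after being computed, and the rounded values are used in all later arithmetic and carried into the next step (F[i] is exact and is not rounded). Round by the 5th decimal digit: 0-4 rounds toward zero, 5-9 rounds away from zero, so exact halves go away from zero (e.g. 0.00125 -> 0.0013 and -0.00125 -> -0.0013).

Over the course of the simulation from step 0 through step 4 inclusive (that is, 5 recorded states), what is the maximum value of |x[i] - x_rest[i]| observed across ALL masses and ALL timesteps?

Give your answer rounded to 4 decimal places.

Step 0: x=[3.0000 10.0000 10.0000] v=[0.0000 0.0000 0.0000]
Step 1: x=[3.7500 8.2500 11.0000] v=[1.5000 -3.5000 2.0000]
Step 2: x=[4.6250 6.0625 12.3125] v=[1.7500 -4.3750 2.6250]
Step 3: x=[4.8594 5.0781 13.0625] v=[0.4688 -1.9688 1.5000]
Step 4: x=[4.1485 6.0352 12.8164] v=[-1.4219 1.9141 -0.4922]
Max displacement = 2.9219

Answer: 2.9219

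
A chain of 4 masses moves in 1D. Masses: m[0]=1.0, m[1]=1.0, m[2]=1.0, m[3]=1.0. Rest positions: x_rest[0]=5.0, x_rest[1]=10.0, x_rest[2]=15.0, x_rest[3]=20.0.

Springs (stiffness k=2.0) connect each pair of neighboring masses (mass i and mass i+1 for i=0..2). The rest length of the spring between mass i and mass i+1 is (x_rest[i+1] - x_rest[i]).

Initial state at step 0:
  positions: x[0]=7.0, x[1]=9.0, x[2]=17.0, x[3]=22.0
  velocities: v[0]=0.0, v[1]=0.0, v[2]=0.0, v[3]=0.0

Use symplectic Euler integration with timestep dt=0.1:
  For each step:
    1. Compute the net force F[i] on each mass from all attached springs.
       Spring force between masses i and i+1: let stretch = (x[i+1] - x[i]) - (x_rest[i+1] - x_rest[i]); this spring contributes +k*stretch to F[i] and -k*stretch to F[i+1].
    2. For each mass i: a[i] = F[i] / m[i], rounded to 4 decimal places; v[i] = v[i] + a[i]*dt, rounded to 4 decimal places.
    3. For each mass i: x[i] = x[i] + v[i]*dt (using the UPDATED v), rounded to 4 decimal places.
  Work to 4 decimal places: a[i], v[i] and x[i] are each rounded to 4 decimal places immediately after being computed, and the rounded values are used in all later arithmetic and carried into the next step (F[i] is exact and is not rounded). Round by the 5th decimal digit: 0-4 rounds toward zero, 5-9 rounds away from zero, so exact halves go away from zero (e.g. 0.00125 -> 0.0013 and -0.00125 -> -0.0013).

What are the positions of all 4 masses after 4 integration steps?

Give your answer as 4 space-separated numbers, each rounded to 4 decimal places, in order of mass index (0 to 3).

Answer: 6.4525 10.0952 16.4695 21.9828

Derivation:
Step 0: x=[7.0000 9.0000 17.0000 22.0000] v=[0.0000 0.0000 0.0000 0.0000]
Step 1: x=[6.9400 9.1200 16.9400 22.0000] v=[-0.6000 1.2000 -0.6000 0.0000]
Step 2: x=[6.8236 9.3528 16.8248 21.9988] v=[-1.1640 2.3280 -1.1520 -0.0120]
Step 3: x=[6.6578 9.6845 16.6636 21.9941] v=[-1.6582 3.3166 -1.6116 -0.0468]
Step 4: x=[6.4525 10.0952 16.4695 21.9828] v=[-2.0529 4.1071 -1.9413 -0.1129]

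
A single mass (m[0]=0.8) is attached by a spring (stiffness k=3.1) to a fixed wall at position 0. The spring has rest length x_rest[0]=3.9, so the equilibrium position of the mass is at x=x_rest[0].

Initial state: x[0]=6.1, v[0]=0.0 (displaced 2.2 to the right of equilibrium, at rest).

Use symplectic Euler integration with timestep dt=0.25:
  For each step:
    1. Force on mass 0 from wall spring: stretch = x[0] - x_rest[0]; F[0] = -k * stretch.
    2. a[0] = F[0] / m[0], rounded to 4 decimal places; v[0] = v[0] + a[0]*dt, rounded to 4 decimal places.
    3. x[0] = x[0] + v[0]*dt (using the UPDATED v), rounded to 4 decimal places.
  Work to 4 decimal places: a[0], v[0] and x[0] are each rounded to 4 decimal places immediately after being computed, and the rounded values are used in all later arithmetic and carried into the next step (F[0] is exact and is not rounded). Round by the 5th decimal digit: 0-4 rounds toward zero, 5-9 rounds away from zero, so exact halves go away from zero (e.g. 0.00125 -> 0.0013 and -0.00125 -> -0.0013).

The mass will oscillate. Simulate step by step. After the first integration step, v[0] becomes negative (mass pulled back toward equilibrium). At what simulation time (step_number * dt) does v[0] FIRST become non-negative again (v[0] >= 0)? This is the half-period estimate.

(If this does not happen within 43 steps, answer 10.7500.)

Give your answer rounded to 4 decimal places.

Answer: 1.7500

Derivation:
Step 0: x=[6.1000] v=[0.0000]
Step 1: x=[5.5672] v=[-2.1313]
Step 2: x=[4.6306] v=[-3.7464]
Step 3: x=[3.5171] v=[-4.4542]
Step 4: x=[2.4963] v=[-4.0833]
Step 5: x=[1.8154] v=[-2.7235]
Step 6: x=[1.6394] v=[-0.7041]
Step 7: x=[2.0109] v=[1.4859]
First v>=0 after going negative at step 7, time=1.7500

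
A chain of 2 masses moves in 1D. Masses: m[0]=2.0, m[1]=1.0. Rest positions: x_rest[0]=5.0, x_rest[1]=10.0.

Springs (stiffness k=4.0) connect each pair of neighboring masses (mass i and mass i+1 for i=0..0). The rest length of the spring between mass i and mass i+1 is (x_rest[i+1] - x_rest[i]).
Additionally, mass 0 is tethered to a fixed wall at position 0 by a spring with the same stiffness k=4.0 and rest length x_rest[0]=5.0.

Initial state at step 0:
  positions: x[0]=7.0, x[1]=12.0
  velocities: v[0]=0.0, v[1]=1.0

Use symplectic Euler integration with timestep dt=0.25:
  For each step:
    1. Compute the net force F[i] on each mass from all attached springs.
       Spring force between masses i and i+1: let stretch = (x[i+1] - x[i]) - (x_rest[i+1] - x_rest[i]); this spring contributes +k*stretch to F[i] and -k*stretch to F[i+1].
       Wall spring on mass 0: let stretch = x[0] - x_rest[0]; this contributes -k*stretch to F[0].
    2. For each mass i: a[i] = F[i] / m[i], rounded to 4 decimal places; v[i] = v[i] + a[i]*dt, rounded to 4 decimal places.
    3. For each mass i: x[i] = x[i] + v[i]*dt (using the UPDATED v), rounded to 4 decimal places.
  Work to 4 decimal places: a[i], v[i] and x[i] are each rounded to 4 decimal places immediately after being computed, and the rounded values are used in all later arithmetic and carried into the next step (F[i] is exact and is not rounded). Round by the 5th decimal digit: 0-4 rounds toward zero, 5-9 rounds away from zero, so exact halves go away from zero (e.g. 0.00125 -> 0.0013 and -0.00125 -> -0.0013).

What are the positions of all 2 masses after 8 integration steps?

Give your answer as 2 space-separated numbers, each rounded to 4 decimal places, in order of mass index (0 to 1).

Step 0: x=[7.0000 12.0000] v=[0.0000 1.0000]
Step 1: x=[6.7500 12.2500] v=[-1.0000 1.0000]
Step 2: x=[6.3438 12.3750] v=[-1.6250 0.5000]
Step 3: x=[5.8985 12.2422] v=[-1.7813 -0.5312]
Step 4: x=[5.5088 11.7735] v=[-1.5587 -1.8749]
Step 5: x=[5.2136 10.9886] v=[-1.1808 -3.1396]
Step 6: x=[4.9886 10.0100] v=[-0.9001 -3.9146]
Step 7: x=[4.7677 9.0260] v=[-0.8837 -3.9360]
Step 8: x=[4.4831 8.2274] v=[-1.1384 -3.1943]

Answer: 4.4831 8.2274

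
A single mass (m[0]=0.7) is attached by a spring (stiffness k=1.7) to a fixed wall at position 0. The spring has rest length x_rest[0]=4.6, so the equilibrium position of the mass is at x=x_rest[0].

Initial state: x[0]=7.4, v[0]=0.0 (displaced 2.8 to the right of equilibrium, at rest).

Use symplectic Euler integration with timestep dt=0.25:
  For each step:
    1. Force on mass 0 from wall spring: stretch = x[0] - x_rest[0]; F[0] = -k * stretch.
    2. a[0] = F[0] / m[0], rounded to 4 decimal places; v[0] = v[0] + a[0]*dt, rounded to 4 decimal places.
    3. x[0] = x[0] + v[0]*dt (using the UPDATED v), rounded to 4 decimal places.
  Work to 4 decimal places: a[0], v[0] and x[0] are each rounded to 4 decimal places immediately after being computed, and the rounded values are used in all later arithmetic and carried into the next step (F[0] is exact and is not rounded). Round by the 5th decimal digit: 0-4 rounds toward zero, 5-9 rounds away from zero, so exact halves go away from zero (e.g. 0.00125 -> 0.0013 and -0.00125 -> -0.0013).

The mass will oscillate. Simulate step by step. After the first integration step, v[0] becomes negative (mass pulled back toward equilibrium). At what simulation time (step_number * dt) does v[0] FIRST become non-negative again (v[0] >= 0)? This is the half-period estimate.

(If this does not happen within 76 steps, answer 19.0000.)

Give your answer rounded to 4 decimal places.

Step 0: x=[7.4000] v=[0.0000]
Step 1: x=[6.9750] v=[-1.7000]
Step 2: x=[6.1895] v=[-3.1420]
Step 3: x=[5.1627] v=[-4.1071]
Step 4: x=[4.0505] v=[-4.4488]
Step 5: x=[3.0217] v=[-4.1152]
Step 6: x=[2.2325] v=[-3.1570]
Step 7: x=[1.8026] v=[-1.7196]
Step 8: x=[1.7973] v=[-0.0212]
Step 9: x=[2.2174] v=[1.6805]
First v>=0 after going negative at step 9, time=2.2500

Answer: 2.2500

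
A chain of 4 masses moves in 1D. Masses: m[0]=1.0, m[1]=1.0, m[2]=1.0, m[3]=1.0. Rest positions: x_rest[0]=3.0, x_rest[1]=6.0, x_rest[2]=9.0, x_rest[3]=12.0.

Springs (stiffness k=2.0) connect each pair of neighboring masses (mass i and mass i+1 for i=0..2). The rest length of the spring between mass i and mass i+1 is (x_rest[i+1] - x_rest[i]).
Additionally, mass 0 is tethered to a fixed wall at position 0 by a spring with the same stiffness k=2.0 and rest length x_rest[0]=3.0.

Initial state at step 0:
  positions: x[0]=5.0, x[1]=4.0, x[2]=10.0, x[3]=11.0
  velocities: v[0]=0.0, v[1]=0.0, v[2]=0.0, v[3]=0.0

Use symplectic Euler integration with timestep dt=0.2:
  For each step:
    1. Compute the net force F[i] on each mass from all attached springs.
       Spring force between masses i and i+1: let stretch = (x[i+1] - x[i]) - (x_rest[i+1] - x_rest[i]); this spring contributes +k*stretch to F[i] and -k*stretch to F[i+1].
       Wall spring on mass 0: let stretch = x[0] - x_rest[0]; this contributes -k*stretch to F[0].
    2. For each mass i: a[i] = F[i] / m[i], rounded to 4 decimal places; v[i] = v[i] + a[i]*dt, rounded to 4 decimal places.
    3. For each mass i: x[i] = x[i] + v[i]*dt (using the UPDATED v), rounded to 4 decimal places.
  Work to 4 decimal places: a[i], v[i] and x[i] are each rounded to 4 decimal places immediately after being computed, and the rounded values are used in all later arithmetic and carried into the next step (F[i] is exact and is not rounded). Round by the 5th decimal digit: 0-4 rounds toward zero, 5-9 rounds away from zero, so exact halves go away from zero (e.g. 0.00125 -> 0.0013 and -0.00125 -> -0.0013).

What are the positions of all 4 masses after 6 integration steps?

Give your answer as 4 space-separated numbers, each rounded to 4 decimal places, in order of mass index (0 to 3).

Answer: 1.0911 7.8134 7.5376 12.1777

Derivation:
Step 0: x=[5.0000 4.0000 10.0000 11.0000] v=[0.0000 0.0000 0.0000 0.0000]
Step 1: x=[4.5200 4.5600 9.6000 11.1600] v=[-2.4000 2.8000 -2.0000 0.8000]
Step 2: x=[3.6816 5.5200 8.9216 11.4352] v=[-4.1920 4.8000 -3.3920 1.3760]
Step 3: x=[2.6957 6.6051 8.1722 11.7493] v=[-4.9293 5.4253 -3.7472 1.5706]
Step 4: x=[1.8069 7.5028 7.5836 12.0173] v=[-4.4438 4.4884 -2.9432 1.3398]
Step 5: x=[1.2293 7.9513 7.3432 12.1706] v=[-2.8882 2.2424 -1.2020 0.7663]
Step 6: x=[1.0911 7.8134 7.5376 12.1777] v=[-0.6911 -0.6896 0.9722 0.0353]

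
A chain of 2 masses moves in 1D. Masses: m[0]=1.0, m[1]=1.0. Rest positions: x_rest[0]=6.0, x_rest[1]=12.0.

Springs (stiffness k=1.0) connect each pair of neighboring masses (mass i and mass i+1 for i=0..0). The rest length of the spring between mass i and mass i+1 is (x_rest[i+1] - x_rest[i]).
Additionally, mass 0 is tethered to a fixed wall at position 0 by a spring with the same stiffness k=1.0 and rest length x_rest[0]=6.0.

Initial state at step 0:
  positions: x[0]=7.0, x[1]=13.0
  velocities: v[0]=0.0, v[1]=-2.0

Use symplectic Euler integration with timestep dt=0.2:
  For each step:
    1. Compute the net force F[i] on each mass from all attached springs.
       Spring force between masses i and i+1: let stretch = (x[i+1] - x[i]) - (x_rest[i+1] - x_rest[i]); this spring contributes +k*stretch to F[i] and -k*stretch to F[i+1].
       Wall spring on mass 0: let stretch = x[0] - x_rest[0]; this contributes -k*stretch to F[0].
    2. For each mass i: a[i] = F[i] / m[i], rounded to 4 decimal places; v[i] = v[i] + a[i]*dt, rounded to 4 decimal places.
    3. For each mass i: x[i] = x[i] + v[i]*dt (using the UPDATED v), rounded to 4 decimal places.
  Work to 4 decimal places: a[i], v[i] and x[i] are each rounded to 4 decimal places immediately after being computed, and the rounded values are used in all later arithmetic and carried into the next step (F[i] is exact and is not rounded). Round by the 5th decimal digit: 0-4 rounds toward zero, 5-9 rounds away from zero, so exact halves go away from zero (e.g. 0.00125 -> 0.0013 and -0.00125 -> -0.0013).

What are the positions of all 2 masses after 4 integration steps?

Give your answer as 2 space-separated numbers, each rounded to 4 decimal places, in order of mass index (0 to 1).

Answer: 6.4971 11.5298

Derivation:
Step 0: x=[7.0000 13.0000] v=[0.0000 -2.0000]
Step 1: x=[6.9600 12.6000] v=[-0.2000 -2.0000]
Step 2: x=[6.8672 12.2144] v=[-0.4640 -1.9280]
Step 3: x=[6.7136 11.8549] v=[-0.7680 -1.7974]
Step 4: x=[6.4971 11.5298] v=[-1.0825 -1.6257]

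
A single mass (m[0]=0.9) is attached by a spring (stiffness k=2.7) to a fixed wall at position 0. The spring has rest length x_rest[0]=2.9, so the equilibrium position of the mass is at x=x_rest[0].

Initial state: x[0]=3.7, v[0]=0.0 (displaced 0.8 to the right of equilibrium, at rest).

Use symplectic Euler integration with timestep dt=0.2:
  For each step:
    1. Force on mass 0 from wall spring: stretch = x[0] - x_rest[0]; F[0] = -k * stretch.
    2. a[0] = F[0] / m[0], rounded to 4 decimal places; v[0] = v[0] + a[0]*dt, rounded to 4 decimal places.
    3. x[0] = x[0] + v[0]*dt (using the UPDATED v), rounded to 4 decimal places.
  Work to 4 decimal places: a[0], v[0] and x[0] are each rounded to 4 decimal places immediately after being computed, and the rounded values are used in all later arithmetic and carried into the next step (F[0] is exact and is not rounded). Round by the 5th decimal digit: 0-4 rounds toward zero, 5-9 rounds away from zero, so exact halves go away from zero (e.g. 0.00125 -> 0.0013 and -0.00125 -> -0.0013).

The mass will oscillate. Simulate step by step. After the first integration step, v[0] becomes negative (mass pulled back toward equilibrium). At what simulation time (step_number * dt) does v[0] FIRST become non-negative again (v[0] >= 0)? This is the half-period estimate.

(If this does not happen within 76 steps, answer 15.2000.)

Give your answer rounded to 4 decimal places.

Step 0: x=[3.7000] v=[0.0000]
Step 1: x=[3.6040] v=[-0.4800]
Step 2: x=[3.4235] v=[-0.9024]
Step 3: x=[3.1802] v=[-1.2165]
Step 4: x=[2.9033] v=[-1.3846]
Step 5: x=[2.6260] v=[-1.3866]
Step 6: x=[2.3816] v=[-1.2222]
Step 7: x=[2.1994] v=[-0.9112]
Step 8: x=[2.1012] v=[-0.4908]
Step 9: x=[2.0989] v=[-0.0115]
Step 10: x=[2.1927] v=[0.4692]
First v>=0 after going negative at step 10, time=2.0000

Answer: 2.0000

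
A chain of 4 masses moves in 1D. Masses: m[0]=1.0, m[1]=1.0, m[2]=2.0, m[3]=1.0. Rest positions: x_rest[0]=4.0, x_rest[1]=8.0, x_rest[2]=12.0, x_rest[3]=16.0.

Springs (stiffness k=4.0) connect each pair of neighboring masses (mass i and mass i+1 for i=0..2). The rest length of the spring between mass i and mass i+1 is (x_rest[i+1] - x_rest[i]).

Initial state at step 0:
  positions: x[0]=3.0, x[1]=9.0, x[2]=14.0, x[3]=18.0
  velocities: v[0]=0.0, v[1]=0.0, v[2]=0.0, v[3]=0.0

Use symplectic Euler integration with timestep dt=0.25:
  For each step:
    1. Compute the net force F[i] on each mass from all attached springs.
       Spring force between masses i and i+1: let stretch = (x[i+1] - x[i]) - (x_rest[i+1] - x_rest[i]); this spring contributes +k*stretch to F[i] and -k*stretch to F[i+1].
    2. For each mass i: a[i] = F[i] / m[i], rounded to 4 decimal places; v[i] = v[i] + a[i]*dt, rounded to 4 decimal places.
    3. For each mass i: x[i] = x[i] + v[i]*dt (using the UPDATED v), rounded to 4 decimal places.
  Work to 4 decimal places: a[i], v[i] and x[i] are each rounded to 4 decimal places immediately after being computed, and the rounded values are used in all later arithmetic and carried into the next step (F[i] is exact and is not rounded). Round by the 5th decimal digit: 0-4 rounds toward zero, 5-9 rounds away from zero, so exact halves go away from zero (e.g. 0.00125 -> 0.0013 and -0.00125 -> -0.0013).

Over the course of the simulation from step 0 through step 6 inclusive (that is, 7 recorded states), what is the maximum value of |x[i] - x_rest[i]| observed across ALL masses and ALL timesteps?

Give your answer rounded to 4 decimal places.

Answer: 2.4539

Derivation:
Step 0: x=[3.0000 9.0000 14.0000 18.0000] v=[0.0000 0.0000 0.0000 0.0000]
Step 1: x=[3.5000 8.7500 13.8750 18.0000] v=[2.0000 -1.0000 -0.5000 0.0000]
Step 2: x=[4.3125 8.4688 13.6250 17.9688] v=[3.2500 -1.1250 -1.0000 -0.1250]
Step 3: x=[5.1641 8.4375 13.2735 17.8516] v=[3.4063 -0.1251 -1.4062 -0.4688]
Step 4: x=[5.8340 8.7969 12.8897 17.5899] v=[2.6797 1.4375 -1.5352 -1.0469]
Step 5: x=[6.2447 9.4388 12.5818 17.1531] v=[1.6426 2.5674 -1.2315 -1.7471]
Step 6: x=[6.4539 10.0679 12.4525 16.5735] v=[0.8367 2.5163 -0.5174 -2.3184]
Max displacement = 2.4539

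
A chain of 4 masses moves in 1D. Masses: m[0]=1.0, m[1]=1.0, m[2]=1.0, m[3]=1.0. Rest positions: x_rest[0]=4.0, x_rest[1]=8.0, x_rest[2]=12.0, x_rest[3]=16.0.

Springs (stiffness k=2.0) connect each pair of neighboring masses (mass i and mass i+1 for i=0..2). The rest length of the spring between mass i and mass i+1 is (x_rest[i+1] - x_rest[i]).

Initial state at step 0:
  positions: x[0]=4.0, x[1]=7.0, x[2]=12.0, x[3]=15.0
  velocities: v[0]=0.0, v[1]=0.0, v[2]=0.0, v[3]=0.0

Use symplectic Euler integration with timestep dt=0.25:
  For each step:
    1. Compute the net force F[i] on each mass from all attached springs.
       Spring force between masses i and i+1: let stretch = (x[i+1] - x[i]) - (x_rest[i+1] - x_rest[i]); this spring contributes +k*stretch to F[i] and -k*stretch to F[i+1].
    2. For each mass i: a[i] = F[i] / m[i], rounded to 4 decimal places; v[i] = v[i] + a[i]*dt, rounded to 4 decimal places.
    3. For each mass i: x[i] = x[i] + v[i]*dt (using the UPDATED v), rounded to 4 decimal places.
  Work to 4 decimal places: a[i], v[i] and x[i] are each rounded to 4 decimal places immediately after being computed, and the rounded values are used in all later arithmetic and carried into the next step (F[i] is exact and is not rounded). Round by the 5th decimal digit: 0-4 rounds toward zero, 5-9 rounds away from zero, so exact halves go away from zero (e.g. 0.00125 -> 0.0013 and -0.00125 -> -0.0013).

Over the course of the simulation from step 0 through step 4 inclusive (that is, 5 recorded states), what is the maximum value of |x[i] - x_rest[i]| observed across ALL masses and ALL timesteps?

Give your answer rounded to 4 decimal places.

Answer: 1.1675

Derivation:
Step 0: x=[4.0000 7.0000 12.0000 15.0000] v=[0.0000 0.0000 0.0000 0.0000]
Step 1: x=[3.8750 7.2500 11.7500 15.1250] v=[-0.5000 1.0000 -1.0000 0.5000]
Step 2: x=[3.6719 7.6406 11.3594 15.3281] v=[-0.8125 1.5625 -1.5625 0.8125]
Step 3: x=[3.4649 8.0000 11.0000 15.5352] v=[-0.8282 1.4376 -1.4376 0.8282]
Step 4: x=[3.3247 8.1675 10.8325 15.6754] v=[-0.5607 0.6701 -0.6700 0.5606]
Max displacement = 1.1675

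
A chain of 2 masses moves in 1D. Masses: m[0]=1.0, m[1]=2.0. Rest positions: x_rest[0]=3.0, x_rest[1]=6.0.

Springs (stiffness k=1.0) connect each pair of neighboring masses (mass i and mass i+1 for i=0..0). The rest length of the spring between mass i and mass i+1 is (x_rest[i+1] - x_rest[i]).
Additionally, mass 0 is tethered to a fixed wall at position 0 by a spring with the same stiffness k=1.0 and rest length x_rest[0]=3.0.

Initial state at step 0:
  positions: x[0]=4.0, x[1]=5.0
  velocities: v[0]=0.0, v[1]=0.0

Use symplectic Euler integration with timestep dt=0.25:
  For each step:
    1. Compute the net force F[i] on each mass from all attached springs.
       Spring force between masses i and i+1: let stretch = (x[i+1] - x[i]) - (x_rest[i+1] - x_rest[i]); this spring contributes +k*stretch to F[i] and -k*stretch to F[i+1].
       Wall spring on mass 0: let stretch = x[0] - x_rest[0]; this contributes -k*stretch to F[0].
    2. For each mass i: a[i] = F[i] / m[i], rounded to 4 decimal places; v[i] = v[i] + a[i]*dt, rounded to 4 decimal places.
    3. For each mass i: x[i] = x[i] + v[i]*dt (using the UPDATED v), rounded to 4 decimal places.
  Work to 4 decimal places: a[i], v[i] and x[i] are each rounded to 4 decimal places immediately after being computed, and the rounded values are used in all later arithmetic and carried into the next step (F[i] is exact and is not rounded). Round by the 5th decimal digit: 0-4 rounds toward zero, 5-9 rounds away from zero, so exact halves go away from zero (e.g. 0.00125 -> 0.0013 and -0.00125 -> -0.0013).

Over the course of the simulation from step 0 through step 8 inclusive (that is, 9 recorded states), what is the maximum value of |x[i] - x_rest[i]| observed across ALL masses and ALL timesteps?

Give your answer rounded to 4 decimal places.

Step 0: x=[4.0000 5.0000] v=[0.0000 0.0000]
Step 1: x=[3.8125 5.0625] v=[-0.7500 0.2500]
Step 2: x=[3.4649 5.1797] v=[-1.3906 0.4688]
Step 3: x=[3.0079 5.3371] v=[-1.8281 0.6295]
Step 4: x=[2.5085 5.5155] v=[-1.9978 0.7134]
Step 5: x=[2.0402 5.6936] v=[-1.8732 0.7125]
Step 6: x=[1.6727 5.8513] v=[-1.4699 0.6308]
Step 7: x=[1.4619 5.9722] v=[-0.8434 0.4835]
Step 8: x=[1.4416 6.0459] v=[-0.0813 0.2947]
Max displacement = 1.5584

Answer: 1.5584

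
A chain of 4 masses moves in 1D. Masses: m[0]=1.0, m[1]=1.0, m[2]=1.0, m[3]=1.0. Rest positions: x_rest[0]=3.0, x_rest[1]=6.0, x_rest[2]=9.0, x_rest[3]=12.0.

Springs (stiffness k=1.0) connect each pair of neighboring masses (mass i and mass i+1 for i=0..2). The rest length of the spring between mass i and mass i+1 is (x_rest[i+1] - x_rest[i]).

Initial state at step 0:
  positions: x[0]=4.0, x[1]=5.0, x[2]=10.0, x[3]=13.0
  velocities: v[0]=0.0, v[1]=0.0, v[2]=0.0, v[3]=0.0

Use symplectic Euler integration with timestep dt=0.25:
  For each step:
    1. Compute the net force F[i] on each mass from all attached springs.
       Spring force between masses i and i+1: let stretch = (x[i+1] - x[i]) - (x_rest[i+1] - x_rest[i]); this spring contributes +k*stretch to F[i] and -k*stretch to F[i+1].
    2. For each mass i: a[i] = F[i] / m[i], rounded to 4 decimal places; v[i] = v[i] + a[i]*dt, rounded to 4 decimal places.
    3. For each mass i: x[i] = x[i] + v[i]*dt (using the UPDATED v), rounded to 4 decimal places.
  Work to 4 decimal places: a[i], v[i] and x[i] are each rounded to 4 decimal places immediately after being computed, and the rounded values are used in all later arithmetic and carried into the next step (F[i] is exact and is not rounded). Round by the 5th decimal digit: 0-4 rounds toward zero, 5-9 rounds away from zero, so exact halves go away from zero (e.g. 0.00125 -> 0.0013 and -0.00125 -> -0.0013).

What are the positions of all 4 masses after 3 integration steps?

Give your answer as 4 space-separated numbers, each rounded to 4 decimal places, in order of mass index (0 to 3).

Answer: 3.3628 6.2749 9.3990 12.9634

Derivation:
Step 0: x=[4.0000 5.0000 10.0000 13.0000] v=[0.0000 0.0000 0.0000 0.0000]
Step 1: x=[3.8750 5.2500 9.8750 13.0000] v=[-0.5000 1.0000 -0.5000 0.0000]
Step 2: x=[3.6484 5.7031 9.6563 12.9922] v=[-0.9063 1.8125 -0.8750 -0.0313]
Step 3: x=[3.3628 6.2749 9.3990 12.9634] v=[-1.1426 2.2871 -1.0293 -0.1153]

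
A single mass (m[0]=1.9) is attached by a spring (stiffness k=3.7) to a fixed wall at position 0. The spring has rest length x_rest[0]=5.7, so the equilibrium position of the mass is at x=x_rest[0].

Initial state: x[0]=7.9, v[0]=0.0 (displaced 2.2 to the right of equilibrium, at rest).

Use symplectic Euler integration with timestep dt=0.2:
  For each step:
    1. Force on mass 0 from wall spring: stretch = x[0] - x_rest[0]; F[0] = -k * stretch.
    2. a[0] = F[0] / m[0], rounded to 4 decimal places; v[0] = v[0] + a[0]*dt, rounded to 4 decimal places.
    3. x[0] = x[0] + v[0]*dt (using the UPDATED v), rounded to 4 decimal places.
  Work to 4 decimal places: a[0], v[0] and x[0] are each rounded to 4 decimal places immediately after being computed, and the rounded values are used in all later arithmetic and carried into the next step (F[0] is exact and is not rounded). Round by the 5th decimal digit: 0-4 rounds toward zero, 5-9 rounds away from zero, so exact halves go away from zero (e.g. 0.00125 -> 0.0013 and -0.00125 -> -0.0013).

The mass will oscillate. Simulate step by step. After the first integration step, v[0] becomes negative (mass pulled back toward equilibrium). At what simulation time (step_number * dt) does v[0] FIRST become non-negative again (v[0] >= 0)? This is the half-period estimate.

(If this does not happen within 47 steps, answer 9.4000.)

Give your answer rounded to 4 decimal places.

Answer: 2.4000

Derivation:
Step 0: x=[7.9000] v=[0.0000]
Step 1: x=[7.7286] v=[-0.8568]
Step 2: x=[7.3992] v=[-1.6469]
Step 3: x=[6.9375] v=[-2.3087]
Step 4: x=[6.3794] v=[-2.7907]
Step 5: x=[5.7683] v=[-3.0553]
Step 6: x=[5.1519] v=[-3.0819]
Step 7: x=[4.5782] v=[-2.8684]
Step 8: x=[4.0919] v=[-2.4315]
Step 9: x=[3.7309] v=[-1.8052]
Step 10: x=[3.5232] v=[-1.0383]
Step 11: x=[3.4851] v=[-0.1905]
Step 12: x=[3.6195] v=[0.6721]
First v>=0 after going negative at step 12, time=2.4000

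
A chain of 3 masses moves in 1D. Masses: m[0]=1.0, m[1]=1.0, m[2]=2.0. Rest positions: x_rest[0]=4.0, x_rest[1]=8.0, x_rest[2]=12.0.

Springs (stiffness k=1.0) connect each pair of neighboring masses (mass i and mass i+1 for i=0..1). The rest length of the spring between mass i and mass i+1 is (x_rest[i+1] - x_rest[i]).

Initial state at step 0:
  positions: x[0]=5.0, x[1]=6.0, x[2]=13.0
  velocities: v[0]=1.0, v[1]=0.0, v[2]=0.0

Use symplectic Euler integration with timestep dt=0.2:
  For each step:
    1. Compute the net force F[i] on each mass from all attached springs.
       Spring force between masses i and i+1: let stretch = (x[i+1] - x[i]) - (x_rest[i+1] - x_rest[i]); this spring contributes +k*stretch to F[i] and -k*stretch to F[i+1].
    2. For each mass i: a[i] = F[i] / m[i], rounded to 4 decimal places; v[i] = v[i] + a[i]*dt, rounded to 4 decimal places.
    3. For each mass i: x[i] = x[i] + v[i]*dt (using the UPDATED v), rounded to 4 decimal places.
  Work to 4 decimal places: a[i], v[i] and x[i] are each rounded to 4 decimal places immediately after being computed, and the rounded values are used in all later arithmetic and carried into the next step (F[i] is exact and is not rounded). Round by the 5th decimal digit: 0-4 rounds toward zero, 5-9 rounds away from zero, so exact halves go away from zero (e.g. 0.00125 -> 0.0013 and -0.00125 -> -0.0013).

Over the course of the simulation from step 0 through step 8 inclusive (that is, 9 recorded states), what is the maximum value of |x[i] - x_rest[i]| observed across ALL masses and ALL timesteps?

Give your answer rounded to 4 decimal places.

Step 0: x=[5.0000 6.0000 13.0000] v=[1.0000 0.0000 0.0000]
Step 1: x=[5.0800 6.2400 12.9400] v=[0.4000 1.2000 -0.3000]
Step 2: x=[5.0464 6.7016 12.8260] v=[-0.1680 2.3080 -0.5700]
Step 3: x=[4.9190 7.3420 12.6695] v=[-0.6370 3.2018 -0.7824]
Step 4: x=[4.7285 8.0985 12.4865] v=[-0.9524 3.7827 -0.9152]
Step 5: x=[4.5128 8.8958 12.2957] v=[-1.0784 3.9863 -0.9540]
Step 6: x=[4.3124 9.6537 12.1169] v=[-1.0018 3.7897 -0.8940]
Step 7: x=[4.1657 10.2965 11.9688] v=[-0.7335 3.2141 -0.7403]
Step 8: x=[4.1042 10.7610 11.8673] v=[-0.3073 2.3224 -0.5075]
Max displacement = 2.7610

Answer: 2.7610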